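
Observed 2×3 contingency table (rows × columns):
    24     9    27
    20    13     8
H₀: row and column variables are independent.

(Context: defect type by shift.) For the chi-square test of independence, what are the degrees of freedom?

df = (r−1)(c−1) = (2−1)·(3−1) = 2

degrees of freedom = 2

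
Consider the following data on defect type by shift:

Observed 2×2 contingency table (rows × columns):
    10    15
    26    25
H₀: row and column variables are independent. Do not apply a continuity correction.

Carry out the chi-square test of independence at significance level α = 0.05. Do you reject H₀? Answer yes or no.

Row totals [25, 51], col totals [36, 40], n=76
χ² = (10−11.84)²/11.84 + (15−13.16)²/13.16 + (26−24.16)²/24.16 + (25−26.84)²/26.84 = 0.8113
df = 1
p-value (upper-tail) = 0.36773
At α=0.05: p ≥ α → fail to reject H₀

reject H₀: no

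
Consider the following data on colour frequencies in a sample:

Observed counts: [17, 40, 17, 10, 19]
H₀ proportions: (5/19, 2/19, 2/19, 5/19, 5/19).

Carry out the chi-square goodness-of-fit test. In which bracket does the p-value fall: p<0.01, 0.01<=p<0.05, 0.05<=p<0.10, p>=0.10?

p-value bracket: p<0.01

n = 103; E_i = n·p_i = [27.11, 10.84, 10.84, 27.11, 27.11]
χ² = (17−27.11)²/27.11 + (40−10.84)²/10.84 + (17−10.84)²/10.84 + (10−27.11)²/27.11 + (19−27.11)²/27.11 = 98.8981
df = 4
p-value (upper-tail) = 0.00000
→ bracket: p<0.01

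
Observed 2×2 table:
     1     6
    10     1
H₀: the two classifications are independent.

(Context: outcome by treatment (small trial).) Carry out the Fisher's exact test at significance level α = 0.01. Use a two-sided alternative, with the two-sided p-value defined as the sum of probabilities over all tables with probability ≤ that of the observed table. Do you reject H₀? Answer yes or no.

reject H₀: yes

Margins: r₁=7, r₂=11, c₁=11, c₂=7, n=18
p_obs = C(7,1)·C(11,10)/C(18,11); sum pmf over tables with pmf ≤ p_obs
p-value (two-sided) = 0.00245
At α=0.01: p < α → reject H₀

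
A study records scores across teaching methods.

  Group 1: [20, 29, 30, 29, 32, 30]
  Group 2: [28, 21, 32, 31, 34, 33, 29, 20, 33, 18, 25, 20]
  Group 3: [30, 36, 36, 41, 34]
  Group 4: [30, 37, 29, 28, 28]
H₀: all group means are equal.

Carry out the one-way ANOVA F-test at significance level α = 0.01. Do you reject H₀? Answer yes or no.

reject H₀: no

Group means [28.33, 27.00, 35.40, 30.40], grand mean 29.393
SSB = Σnᵢ(x̄ᵢ−x̄)² = 260.945; SSW = ΣΣ(x−x̄ᵢ)² = 595.733
MSB = 260.945/3 = 86.9817; MSW = 595.733/24 = 24.8222
F = MSB/MSW = 3.5042
df = (3, 24)
p-value (upper-tail) = 0.03077
At α=0.01: p ≥ α → fail to reject H₀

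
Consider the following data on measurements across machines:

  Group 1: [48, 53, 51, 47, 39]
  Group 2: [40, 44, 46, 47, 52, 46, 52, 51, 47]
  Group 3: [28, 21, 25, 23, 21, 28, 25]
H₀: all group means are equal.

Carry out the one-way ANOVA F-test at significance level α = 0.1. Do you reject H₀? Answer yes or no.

reject H₀: yes

Group means [47.60, 47.22, 24.43], grand mean 39.714
SSB = Σnᵢ(x̄ᵢ−x̄)² = 2453.816; SSW = ΣΣ(x−x̄ᵢ)² = 292.470
MSB = 2453.816/2 = 1226.9079; MSW = 292.470/18 = 16.2483
F = MSB/MSW = 75.5098
df = (2, 18)
p-value (upper-tail) = 0.00000
At α=0.1: p < α → reject H₀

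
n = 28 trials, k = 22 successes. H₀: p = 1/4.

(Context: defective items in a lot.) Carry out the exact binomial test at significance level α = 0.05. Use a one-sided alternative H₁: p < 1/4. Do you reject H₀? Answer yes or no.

Exact binomial: n=28, k=22, p₀=1/4=0.2500
P(X≤22) from Σ C(n,i)·p₀^i·(1−p₀)^(n−i)
p-value (one-sided, H₁ less) = 1.00000
At α=0.05: p ≥ α → fail to reject H₀

reject H₀: no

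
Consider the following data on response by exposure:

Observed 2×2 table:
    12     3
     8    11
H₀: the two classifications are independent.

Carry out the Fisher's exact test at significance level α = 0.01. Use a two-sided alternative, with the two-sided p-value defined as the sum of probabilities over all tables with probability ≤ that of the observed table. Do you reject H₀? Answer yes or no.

reject H₀: no

Margins: r₁=15, r₂=19, c₁=20, c₂=14, n=34
p_obs = C(15,12)·C(19,8)/C(34,20); sum pmf over tables with pmf ≤ p_obs
p-value (two-sided) = 0.03818
At α=0.01: p ≥ α → fail to reject H₀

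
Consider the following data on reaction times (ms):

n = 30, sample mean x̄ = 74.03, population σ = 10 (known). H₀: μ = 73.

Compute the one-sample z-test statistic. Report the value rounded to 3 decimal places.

SE = σ/√n = 10/√30 = 1.8257
z = (x̄−μ₀)/SE = (74.03−73)/1.8257 = 0.5642

test statistic = 0.564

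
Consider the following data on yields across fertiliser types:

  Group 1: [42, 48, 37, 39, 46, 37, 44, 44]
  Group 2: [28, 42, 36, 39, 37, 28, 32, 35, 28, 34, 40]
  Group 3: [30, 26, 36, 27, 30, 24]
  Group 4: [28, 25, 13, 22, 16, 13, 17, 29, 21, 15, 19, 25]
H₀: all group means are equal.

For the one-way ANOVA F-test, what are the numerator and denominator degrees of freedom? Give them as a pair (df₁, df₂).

degrees of freedom = [3, 33]

k = 4 groups, N = 37 total
df = (k−1, N−k) = (4−1, 37−4) = (3, 33)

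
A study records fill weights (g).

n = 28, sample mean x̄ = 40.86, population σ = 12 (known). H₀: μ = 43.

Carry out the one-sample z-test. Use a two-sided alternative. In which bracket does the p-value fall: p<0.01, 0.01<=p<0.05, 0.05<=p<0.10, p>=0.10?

SE = σ/√n = 12/√28 = 2.2678
z = (x̄−μ₀)/SE = (40.86−43)/2.2678 = -0.9437
p-value (two-sided) = 0.34535
→ bracket: p>=0.10

p-value bracket: p>=0.10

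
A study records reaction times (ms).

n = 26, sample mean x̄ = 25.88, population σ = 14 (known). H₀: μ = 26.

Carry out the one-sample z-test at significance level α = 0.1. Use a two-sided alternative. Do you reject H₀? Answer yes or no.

reject H₀: no

SE = σ/√n = 14/√26 = 2.7456
z = (x̄−μ₀)/SE = (25.88−26)/2.7456 = -0.0437
p-value (two-sided) = 0.96514
At α=0.1: p ≥ α → fail to reject H₀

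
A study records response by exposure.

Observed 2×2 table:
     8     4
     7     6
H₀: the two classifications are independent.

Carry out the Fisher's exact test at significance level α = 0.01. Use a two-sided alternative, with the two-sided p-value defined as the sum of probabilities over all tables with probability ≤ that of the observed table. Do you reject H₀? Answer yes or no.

Margins: r₁=12, r₂=13, c₁=15, c₂=10, n=25
p_obs = C(12,8)·C(13,7)/C(25,15); sum pmf over tables with pmf ≤ p_obs
p-value (two-sided) = 0.68817
At α=0.01: p ≥ α → fail to reject H₀

reject H₀: no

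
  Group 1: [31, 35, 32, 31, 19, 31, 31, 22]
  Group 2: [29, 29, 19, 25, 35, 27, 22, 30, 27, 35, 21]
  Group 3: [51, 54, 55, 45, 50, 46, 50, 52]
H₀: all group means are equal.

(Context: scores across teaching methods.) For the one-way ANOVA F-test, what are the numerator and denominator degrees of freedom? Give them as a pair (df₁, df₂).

k = 3 groups, N = 27 total
df = (k−1, N−k) = (3−1, 27−3) = (2, 24)

degrees of freedom = [2, 24]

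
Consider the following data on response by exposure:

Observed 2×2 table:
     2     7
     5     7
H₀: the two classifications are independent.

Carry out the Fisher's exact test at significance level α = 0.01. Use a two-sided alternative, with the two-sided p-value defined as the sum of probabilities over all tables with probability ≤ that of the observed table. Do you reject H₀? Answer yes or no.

reject H₀: no

Margins: r₁=9, r₂=12, c₁=7, c₂=14, n=21
p_obs = C(9,2)·C(12,5)/C(21,7); sum pmf over tables with pmf ≤ p_obs
p-value (two-sided) = 0.64241
At α=0.01: p ≥ α → fail to reject H₀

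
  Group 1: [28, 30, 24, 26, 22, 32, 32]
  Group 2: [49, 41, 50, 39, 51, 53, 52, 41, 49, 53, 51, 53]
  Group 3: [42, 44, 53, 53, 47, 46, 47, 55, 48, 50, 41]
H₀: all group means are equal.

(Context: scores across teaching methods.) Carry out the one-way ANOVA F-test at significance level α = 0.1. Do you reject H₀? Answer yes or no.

Group means [27.71, 48.50, 47.82], grand mean 43.400
SSB = Σnᵢ(x̄ᵢ−x̄)² = 2249.135; SSW = ΣΣ(x−x̄ᵢ)² = 592.065
MSB = 2249.135/2 = 1124.5675; MSW = 592.065/27 = 21.9283
F = MSB/MSW = 51.2838
df = (2, 27)
p-value (upper-tail) = 0.00000
At α=0.1: p < α → reject H₀

reject H₀: yes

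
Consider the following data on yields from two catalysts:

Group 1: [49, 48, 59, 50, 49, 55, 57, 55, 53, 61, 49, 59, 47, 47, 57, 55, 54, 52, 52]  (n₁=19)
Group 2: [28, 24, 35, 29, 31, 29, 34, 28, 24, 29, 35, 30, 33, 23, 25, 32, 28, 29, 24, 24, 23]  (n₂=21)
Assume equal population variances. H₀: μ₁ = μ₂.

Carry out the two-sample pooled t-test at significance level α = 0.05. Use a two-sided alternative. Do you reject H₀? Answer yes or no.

reject H₀: yes

x̄₁=53.053, s₁=4.327, n₁=19
x̄₂=28.429, s₂=3.944, n₂=21
s_p² = [18·4.327² + 20·3.944²]/38 = 17.0550
SE = √(s_p²·(1/19+1/21)) = 1.3076
t = (53.053−28.429)/1.3076 = 18.8317
df = 38
p-value (two-sided) = 0.00000
At α=0.05: p < α → reject H₀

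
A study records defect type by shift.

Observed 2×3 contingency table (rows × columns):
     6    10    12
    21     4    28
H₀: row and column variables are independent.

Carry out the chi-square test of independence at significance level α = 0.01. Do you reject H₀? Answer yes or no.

Row totals [28, 53], col totals [27, 14, 40], n=81
χ² = (6−9.33)²/9.33 + (10−4.84)²/4.84 + (12−13.83)²/13.83 + (21−17.67)²/17.67 + (4−9.16)²/9.16 + (28−26.17)²/26.17 = 10.5983
df = 2
p-value (upper-tail) = 0.00500
At α=0.01: p < α → reject H₀

reject H₀: yes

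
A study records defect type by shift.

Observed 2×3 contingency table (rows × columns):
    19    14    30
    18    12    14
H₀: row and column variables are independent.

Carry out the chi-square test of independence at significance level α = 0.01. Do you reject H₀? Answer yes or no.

reject H₀: no

Row totals [63, 44], col totals [37, 26, 44], n=107
χ² = (19−21.79)²/21.79 + (14−15.31)²/15.31 + (30−25.91)²/25.91 + (18−15.21)²/15.21 + (12−10.69)²/10.69 + (14−18.09)²/18.09 = 2.7107
df = 2
p-value (upper-tail) = 0.25786
At α=0.01: p ≥ α → fail to reject H₀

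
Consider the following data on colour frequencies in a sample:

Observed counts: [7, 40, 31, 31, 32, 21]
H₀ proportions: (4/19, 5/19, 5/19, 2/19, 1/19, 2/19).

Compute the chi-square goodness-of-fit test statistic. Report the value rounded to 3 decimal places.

test statistic = 101.824

n = 162; E_i = n·p_i = [34.11, 42.63, 42.63, 17.05, 8.53, 17.05]
χ² = (7−34.11)²/34.11 + (40−42.63)²/42.63 + (31−42.63)²/42.63 + (31−17.05)²/17.05 + (32−8.53)²/8.53 + (21−17.05)²/17.05 = 101.8244
df = 5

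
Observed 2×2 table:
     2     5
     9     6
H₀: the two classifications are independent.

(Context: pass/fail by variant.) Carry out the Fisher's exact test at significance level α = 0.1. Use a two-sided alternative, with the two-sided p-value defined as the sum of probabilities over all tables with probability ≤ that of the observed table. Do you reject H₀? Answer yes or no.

Margins: r₁=7, r₂=15, c₁=11, c₂=11, n=22
p_obs = C(7,2)·C(15,9)/C(22,11); sum pmf over tables with pmf ≤ p_obs
p-value (two-sided) = 0.36146
At α=0.1: p ≥ α → fail to reject H₀

reject H₀: no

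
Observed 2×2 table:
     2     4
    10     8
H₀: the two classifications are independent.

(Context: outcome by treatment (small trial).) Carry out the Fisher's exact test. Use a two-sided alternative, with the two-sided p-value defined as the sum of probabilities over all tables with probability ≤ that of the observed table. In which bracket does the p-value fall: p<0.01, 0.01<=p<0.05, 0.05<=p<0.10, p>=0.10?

p-value bracket: p>=0.10

Margins: r₁=6, r₂=18, c₁=12, c₂=12, n=24
p_obs = C(6,2)·C(18,10)/C(24,12); sum pmf over tables with pmf ≤ p_obs
p-value (two-sided) = 0.64041
→ bracket: p>=0.10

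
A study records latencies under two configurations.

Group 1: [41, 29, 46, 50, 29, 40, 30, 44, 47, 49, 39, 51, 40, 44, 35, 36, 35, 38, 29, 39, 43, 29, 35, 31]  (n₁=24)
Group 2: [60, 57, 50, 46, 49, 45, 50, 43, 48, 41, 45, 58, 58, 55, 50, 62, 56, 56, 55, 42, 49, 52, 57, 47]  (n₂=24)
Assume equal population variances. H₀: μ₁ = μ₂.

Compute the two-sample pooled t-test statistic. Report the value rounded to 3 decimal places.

test statistic = -6.641

x̄₁=38.708, s₁=7.074, n₁=24
x̄₂=51.292, s₂=6.011, n₂=24
s_p² = [23·7.074² + 23·6.011²]/46 = 43.0851
SE = √(s_p²·(1/24+1/24)) = 1.8948
t = (38.708−51.292)/1.8948 = -6.6408
df = 46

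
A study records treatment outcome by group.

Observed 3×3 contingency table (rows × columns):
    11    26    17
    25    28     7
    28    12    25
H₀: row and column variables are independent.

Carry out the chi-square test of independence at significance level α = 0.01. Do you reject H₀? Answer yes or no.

reject H₀: yes

Row totals [54, 60, 65], col totals [64, 66, 49], n=179
χ² = (11−19.31)²/19.31 + (26−19.91)²/19.91 + (17−14.78)²/14.78 + (25−21.45)²/21.45 + (28−22.12)²/22.12 + (7−16.42)²/16.42 + (28−23.24)²/23.24 + (12−23.97)²/23.97 + (25−17.79)²/17.79 = 23.1939
df = 4
p-value (upper-tail) = 0.00012
At α=0.01: p < α → reject H₀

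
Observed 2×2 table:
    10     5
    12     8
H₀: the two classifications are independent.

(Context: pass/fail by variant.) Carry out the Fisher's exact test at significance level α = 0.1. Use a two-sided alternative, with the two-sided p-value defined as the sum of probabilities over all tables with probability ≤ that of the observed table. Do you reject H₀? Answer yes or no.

reject H₀: no

Margins: r₁=15, r₂=20, c₁=22, c₂=13, n=35
p_obs = C(15,10)·C(20,12)/C(35,22); sum pmf over tables with pmf ≤ p_obs
p-value (two-sided) = 0.73720
At α=0.1: p ≥ α → fail to reject H₀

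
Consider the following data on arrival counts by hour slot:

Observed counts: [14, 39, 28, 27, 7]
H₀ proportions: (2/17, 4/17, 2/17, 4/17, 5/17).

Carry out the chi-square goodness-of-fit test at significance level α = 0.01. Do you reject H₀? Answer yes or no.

reject H₀: yes

n = 115; E_i = n·p_i = [13.53, 27.06, 13.53, 27.06, 33.82]
χ² = (14−13.53)²/13.53 + (39−27.06)²/27.06 + (28−13.53)²/13.53 + (27−27.06)²/27.06 + (7−33.82)²/33.82 = 42.0357
df = 4
p-value (upper-tail) = 0.00000
At α=0.01: p < α → reject H₀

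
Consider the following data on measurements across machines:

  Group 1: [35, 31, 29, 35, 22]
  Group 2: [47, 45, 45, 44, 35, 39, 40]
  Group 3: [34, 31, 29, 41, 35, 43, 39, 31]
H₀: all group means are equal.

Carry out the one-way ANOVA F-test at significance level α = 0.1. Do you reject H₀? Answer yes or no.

Group means [30.40, 42.14, 35.38], grand mean 36.500
SSB = Σnᵢ(x̄ᵢ−x̄)² = 419.068; SSW = ΣΣ(x−x̄ᵢ)² = 407.932
MSB = 419.068/2 = 209.5339; MSW = 407.932/17 = 23.9960
F = MSB/MSW = 8.7320
df = (2, 17)
p-value (upper-tail) = 0.00246
At α=0.1: p < α → reject H₀

reject H₀: yes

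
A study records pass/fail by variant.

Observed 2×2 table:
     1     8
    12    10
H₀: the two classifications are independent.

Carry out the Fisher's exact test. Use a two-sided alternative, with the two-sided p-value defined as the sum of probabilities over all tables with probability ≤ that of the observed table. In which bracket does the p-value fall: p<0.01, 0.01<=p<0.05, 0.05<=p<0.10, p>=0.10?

p-value bracket: 0.01<=p<0.05

Margins: r₁=9, r₂=22, c₁=13, c₂=18, n=31
p_obs = C(9,1)·C(22,12)/C(31,13); sum pmf over tables with pmf ≤ p_obs
p-value (two-sided) = 0.04484
→ bracket: 0.01<=p<0.05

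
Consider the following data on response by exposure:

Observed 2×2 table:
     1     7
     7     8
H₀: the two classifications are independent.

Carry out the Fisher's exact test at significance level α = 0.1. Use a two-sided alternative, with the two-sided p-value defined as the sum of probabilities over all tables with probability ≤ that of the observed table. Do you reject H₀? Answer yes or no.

reject H₀: no

Margins: r₁=8, r₂=15, c₁=8, c₂=15, n=23
p_obs = C(8,1)·C(15,7)/C(23,8); sum pmf over tables with pmf ≤ p_obs
p-value (two-sided) = 0.17633
At α=0.1: p ≥ α → fail to reject H₀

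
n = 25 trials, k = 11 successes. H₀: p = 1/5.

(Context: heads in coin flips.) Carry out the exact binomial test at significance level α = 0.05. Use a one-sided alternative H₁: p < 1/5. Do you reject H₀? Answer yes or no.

Exact binomial: n=25, k=11, p₀=1/5=0.2000
P(X≤11) from Σ C(n,i)·p₀^i·(1−p₀)^(n−i)
p-value (one-sided, H₁ less) = 0.99846
At α=0.05: p ≥ α → fail to reject H₀

reject H₀: no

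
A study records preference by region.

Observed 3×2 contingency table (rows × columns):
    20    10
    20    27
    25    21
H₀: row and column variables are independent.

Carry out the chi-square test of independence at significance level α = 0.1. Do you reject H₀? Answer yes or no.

reject H₀: no

Row totals [30, 47, 46], col totals [65, 58], n=123
χ² = (20−15.85)²/15.85 + (10−14.15)²/14.15 + (20−24.84)²/24.84 + (27−22.16)²/22.16 + (25−24.31)²/24.31 + (21−21.69)²/21.69 = 4.3394
df = 2
p-value (upper-tail) = 0.11421
At α=0.1: p ≥ α → fail to reject H₀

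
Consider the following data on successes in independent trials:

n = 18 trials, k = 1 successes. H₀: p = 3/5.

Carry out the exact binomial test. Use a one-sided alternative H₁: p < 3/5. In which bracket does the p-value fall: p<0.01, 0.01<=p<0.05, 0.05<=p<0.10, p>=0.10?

Exact binomial: n=18, k=1, p₀=3/5=0.6000
P(X≤1) from Σ C(n,i)·p₀^i·(1−p₀)^(n−i)
p-value (one-sided, H₁ less) = 0.00000
→ bracket: p<0.01

p-value bracket: p<0.01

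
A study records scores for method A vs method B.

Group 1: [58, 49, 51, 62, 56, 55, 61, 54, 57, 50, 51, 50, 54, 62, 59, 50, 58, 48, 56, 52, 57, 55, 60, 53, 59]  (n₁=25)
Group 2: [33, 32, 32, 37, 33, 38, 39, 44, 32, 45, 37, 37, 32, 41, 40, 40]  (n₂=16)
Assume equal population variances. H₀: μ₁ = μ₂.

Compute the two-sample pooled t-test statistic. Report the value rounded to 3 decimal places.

test statistic = 13.237

x̄₁=55.080, s₁=4.212, n₁=25
x̄₂=37.000, s₂=4.351, n₂=16
s_p² = [24·4.212² + 15·4.351²]/39 = 18.2010
SE = √(s_p²·(1/25+1/16)) = 1.3659
t = (55.080−37.000)/1.3659 = 13.2370
df = 39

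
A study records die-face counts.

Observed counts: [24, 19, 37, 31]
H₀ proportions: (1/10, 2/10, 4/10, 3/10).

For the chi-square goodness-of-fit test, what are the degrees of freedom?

df = k − 1 = 4 − 1 = 3

degrees of freedom = 3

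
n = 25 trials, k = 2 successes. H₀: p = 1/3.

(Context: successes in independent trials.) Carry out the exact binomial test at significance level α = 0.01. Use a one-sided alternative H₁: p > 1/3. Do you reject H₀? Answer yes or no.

Exact binomial: n=25, k=2, p₀=1/3=0.3333
P(X≥2) from Σ C(n,i)·p₀^i·(1−p₀)^(n−i)
p-value (one-sided, H₁ greater) = 0.99947
At α=0.01: p ≥ α → fail to reject H₀

reject H₀: no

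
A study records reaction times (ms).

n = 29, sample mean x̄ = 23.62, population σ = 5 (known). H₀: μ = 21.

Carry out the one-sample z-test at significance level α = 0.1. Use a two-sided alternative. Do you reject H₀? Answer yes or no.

reject H₀: yes

SE = σ/√n = 5/√29 = 0.9285
z = (x̄−μ₀)/SE = (23.62−21)/0.9285 = 2.8218
p-value (two-sided) = 0.00478
At α=0.1: p < α → reject H₀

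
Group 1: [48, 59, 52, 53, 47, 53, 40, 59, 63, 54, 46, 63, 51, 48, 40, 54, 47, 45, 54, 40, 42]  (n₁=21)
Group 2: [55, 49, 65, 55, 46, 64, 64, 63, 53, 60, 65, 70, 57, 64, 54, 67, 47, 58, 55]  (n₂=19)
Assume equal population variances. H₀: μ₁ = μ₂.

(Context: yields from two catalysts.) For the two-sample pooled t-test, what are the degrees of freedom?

df = n₁ + n₂ − 2 = 21 + 19 − 2 = 38

degrees of freedom = 38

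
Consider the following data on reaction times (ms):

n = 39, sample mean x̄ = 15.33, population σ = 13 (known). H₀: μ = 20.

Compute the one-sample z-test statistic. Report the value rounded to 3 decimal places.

test statistic = -2.243

SE = σ/√n = 13/√39 = 2.0817
z = (x̄−μ₀)/SE = (15.33−20)/2.0817 = -2.2434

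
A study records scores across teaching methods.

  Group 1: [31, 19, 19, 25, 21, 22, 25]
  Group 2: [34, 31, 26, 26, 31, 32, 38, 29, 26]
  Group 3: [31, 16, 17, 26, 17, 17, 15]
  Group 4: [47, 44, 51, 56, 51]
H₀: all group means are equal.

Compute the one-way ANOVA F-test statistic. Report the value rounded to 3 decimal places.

test statistic = 43.598

Group means [23.14, 30.33, 19.86, 49.80], grand mean 29.393
SSB = Σnᵢ(x̄ᵢ−x̄)² = 3000.164; SSW = ΣΣ(x−x̄ᵢ)² = 550.514
MSB = 3000.164/3 = 1000.0548; MSW = 550.514/24 = 22.9381
F = MSB/MSW = 43.5980
df = (3, 24)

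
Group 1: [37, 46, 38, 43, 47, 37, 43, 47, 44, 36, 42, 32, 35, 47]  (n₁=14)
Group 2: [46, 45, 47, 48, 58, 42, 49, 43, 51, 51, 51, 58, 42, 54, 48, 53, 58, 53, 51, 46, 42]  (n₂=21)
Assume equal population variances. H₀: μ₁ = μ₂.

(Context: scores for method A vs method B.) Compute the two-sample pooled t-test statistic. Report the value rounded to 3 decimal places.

x̄₁=41.000, s₁=5.069, n₁=14
x̄₂=49.333, s₂=5.180, n₂=21
s_p² = [13·5.069² + 20·5.180²]/33 = 26.3838
SE = √(s_p²·(1/14+1/21)) = 1.7723
t = (41.000−49.333)/1.7723 = -4.7021
df = 33

test statistic = -4.702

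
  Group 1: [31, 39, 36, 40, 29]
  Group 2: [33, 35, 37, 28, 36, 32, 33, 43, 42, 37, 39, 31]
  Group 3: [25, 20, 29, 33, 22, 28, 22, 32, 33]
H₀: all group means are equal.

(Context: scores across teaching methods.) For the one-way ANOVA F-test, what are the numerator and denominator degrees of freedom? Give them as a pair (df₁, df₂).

degrees of freedom = [2, 23]

k = 3 groups, N = 26 total
df = (k−1, N−k) = (3−1, 26−3) = (2, 23)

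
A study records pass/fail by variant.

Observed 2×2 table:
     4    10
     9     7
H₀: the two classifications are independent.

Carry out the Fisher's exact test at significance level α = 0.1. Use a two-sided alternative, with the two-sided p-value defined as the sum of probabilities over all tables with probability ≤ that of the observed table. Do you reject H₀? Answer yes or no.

reject H₀: no

Margins: r₁=14, r₂=16, c₁=13, c₂=17, n=30
p_obs = C(14,4)·C(16,9)/C(30,13); sum pmf over tables with pmf ≤ p_obs
p-value (two-sided) = 0.15898
At α=0.1: p ≥ α → fail to reject H₀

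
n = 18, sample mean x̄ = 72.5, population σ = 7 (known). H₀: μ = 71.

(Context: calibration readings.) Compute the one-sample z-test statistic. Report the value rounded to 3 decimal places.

SE = σ/√n = 7/√18 = 1.6499
z = (x̄−μ₀)/SE = (72.5−71)/1.6499 = 0.9091

test statistic = 0.909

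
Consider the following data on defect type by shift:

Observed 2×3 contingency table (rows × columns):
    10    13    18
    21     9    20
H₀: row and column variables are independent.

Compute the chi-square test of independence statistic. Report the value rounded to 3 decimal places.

test statistic = 3.884

Row totals [41, 50], col totals [31, 22, 38], n=91
χ² = (10−13.97)²/13.97 + (13−9.91)²/9.91 + (18−17.12)²/17.12 + (21−17.03)²/17.03 + (9−12.09)²/12.09 + (20−20.88)²/20.88 = 3.8836
df = 2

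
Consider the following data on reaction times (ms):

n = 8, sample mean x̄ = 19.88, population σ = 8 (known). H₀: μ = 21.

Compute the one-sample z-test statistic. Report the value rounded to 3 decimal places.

test statistic = -0.396

SE = σ/√n = 8/√8 = 2.8284
z = (x̄−μ₀)/SE = (19.88−21)/2.8284 = -0.3960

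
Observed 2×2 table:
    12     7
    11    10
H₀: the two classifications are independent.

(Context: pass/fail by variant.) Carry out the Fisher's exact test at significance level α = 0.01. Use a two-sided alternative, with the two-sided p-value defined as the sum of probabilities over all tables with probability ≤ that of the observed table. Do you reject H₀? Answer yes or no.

reject H₀: no

Margins: r₁=19, r₂=21, c₁=23, c₂=17, n=40
p_obs = C(19,12)·C(21,11)/C(40,23); sum pmf over tables with pmf ≤ p_obs
p-value (two-sided) = 0.53778
At α=0.01: p ≥ α → fail to reject H₀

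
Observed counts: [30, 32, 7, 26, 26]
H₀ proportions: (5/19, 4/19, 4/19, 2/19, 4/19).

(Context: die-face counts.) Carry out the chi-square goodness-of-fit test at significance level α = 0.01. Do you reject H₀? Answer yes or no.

n = 121; E_i = n·p_i = [31.84, 25.47, 25.47, 12.74, 25.47]
χ² = (30−31.84)²/31.84 + (32−25.47)²/25.47 + (7−25.47)²/25.47 + (26−12.74)²/12.74 + (26−25.47)²/25.47 = 28.9979
df = 4
p-value (upper-tail) = 0.00001
At α=0.01: p < α → reject H₀

reject H₀: yes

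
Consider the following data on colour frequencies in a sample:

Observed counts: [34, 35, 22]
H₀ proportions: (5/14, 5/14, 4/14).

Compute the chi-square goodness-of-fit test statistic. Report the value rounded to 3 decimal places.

test statistic = 0.877

n = 91; E_i = n·p_i = [32.50, 32.50, 26.00]
χ² = (34−32.50)²/32.50 + (35−32.50)²/32.50 + (22−26.00)²/26.00 = 0.8769
df = 2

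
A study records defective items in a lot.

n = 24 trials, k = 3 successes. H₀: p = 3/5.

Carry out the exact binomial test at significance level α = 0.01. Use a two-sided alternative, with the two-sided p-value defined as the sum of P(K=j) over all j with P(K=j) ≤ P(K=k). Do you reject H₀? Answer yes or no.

reject H₀: yes

Exact binomial: n=24, k=3, p₀=3/5=0.6000
P(X=j) = C(n,j)·p₀^j·(1−p₀)^(n−j); p = Σ P(X=j) over j with P(X=j) ≤ P(X=3)
p-value (two-sided) = 0.00000
At α=0.01: p < α → reject H₀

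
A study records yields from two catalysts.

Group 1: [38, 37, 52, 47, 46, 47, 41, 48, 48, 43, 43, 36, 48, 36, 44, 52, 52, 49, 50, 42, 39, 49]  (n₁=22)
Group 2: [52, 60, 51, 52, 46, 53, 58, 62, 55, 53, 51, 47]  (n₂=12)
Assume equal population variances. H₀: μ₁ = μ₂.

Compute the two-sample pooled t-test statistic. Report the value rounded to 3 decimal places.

x̄₁=44.864, s₁=5.276, n₁=22
x̄₂=53.333, s₂=4.793, n₂=12
s_p² = [21·5.276² + 11·4.793²]/32 = 26.1643
SE = √(s_p²·(1/22+1/12)) = 1.8357
t = (44.864−53.333)/1.8357 = -4.6140
df = 32

test statistic = -4.614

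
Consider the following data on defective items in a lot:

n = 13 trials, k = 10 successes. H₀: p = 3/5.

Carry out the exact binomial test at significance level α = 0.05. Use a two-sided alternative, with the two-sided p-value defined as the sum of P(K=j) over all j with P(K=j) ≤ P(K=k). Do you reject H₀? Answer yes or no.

Exact binomial: n=13, k=10, p₀=3/5=0.6000
P(X=j) = C(n,j)·p₀^j·(1−p₀)^(n−j); p = Σ P(X=j) over j with P(X=j) ≤ P(X=10)
p-value (two-sided) = 0.26625
At α=0.05: p ≥ α → fail to reject H₀

reject H₀: no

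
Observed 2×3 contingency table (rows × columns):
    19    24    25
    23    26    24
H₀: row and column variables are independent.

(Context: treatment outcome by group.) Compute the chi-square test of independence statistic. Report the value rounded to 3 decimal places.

test statistic = 0.304

Row totals [68, 73], col totals [42, 50, 49], n=141
χ² = (19−20.26)²/20.26 + (24−24.11)²/24.11 + (25−23.63)²/23.63 + (23−21.74)²/21.74 + (26−25.89)²/25.89 + (24−25.37)²/25.37 = 0.3044
df = 2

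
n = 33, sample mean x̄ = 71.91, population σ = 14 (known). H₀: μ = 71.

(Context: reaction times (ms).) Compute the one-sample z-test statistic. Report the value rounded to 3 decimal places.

SE = σ/√n = 14/√33 = 2.4371
z = (x̄−μ₀)/SE = (71.91−71)/2.4371 = 0.3734

test statistic = 0.373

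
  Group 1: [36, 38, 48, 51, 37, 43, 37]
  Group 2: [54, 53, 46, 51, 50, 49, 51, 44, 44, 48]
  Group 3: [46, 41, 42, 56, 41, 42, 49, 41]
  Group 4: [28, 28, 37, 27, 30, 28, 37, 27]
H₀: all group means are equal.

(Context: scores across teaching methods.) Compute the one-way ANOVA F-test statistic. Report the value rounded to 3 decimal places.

Group means [41.43, 49.00, 44.75, 30.25], grand mean 41.818
SSB = Σnᵢ(x̄ᵢ−x̄)² = 1656.195; SSW = ΣΣ(x−x̄ᵢ)² = 658.714
MSB = 1656.195/3 = 552.0649; MSW = 658.714/29 = 22.7143
F = MSB/MSW = 24.3047
df = (3, 29)

test statistic = 24.305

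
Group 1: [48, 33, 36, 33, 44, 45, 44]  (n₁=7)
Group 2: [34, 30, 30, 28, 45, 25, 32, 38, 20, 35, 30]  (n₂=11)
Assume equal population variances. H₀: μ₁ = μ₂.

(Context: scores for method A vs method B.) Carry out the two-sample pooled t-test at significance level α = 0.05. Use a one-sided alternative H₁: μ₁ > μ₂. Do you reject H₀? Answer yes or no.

x̄₁=40.429, s₁=6.241, n₁=7
x̄₂=31.545, s₂=6.609, n₂=11
s_p² = [6·6.241² + 10·6.609²]/16 = 41.9026
SE = √(s_p²·(1/7+1/11)) = 3.1298
t = (40.429−31.545)/3.1298 = 2.8383
df = 16
p-value (one-sided, H₁ greater) = 0.00593
At α=0.05: p < α → reject H₀

reject H₀: yes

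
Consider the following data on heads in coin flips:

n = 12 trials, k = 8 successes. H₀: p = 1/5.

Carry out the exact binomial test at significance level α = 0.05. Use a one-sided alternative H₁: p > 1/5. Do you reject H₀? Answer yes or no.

reject H₀: yes

Exact binomial: n=12, k=8, p₀=1/5=0.2000
P(X≥8) from Σ C(n,i)·p₀^i·(1−p₀)^(n−i)
p-value (one-sided, H₁ greater) = 0.00058
At α=0.05: p < α → reject H₀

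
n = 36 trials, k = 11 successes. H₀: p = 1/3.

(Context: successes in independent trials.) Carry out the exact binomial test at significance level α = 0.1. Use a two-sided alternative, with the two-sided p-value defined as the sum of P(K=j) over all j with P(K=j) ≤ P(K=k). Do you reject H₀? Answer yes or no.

Exact binomial: n=36, k=11, p₀=1/3=0.3333
P(X=j) = C(n,j)·p₀^j·(1−p₀)^(n−j); p = Σ P(X=j) over j with P(X=j) ≤ P(X=11)
p-value (two-sided) = 0.86009
At α=0.1: p ≥ α → fail to reject H₀

reject H₀: no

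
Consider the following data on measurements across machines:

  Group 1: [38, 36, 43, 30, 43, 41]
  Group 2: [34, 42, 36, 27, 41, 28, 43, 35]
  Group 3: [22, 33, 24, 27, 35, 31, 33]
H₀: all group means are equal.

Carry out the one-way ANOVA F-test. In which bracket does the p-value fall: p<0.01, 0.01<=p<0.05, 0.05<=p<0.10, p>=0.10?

Group means [38.50, 35.75, 29.29], grand mean 34.381
SSB = Σnᵢ(x̄ᵢ−x̄)² = 298.524; SSW = ΣΣ(x−x̄ᵢ)² = 534.429
MSB = 298.524/2 = 149.2619; MSW = 534.429/18 = 29.6905
F = MSB/MSW = 5.0273
df = (2, 18)
p-value (upper-tail) = 0.01843
→ bracket: 0.01<=p<0.05

p-value bracket: 0.01<=p<0.05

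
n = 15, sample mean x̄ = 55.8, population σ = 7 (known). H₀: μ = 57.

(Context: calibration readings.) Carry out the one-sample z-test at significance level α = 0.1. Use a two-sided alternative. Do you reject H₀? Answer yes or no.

reject H₀: no

SE = σ/√n = 7/√15 = 1.8074
z = (x̄−μ₀)/SE = (55.8−57)/1.8074 = -0.6639
p-value (two-sided) = 0.50673
At α=0.1: p ≥ α → fail to reject H₀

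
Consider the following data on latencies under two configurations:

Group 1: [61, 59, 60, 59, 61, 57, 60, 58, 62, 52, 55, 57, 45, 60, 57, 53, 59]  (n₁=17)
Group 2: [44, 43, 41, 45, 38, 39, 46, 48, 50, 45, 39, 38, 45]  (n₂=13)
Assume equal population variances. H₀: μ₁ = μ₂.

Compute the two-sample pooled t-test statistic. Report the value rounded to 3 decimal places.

x̄₁=57.353, s₁=4.212, n₁=17
x̄₂=43.154, s₂=3.891, n₂=13
s_p² = [16·4.212² + 12·3.891²]/28 = 16.6277
SE = √(s_p²·(1/17+1/13)) = 1.5024
t = (57.353−43.154)/1.5024 = 9.4511
df = 28

test statistic = 9.451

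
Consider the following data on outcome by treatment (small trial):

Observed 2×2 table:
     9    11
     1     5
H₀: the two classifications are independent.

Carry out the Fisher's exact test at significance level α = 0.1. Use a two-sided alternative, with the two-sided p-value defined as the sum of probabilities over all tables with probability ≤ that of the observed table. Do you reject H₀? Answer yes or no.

reject H₀: no

Margins: r₁=20, r₂=6, c₁=10, c₂=16, n=26
p_obs = C(20,9)·C(6,1)/C(26,10); sum pmf over tables with pmf ≤ p_obs
p-value (two-sided) = 0.35239
At α=0.1: p ≥ α → fail to reject H₀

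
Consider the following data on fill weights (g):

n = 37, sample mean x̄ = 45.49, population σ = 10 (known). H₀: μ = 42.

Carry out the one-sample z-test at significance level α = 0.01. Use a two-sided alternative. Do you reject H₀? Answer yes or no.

reject H₀: no

SE = σ/√n = 10/√37 = 1.6440
z = (x̄−μ₀)/SE = (45.49−42)/1.6440 = 2.1229
p-value (two-sided) = 0.03376
At α=0.01: p ≥ α → fail to reject H₀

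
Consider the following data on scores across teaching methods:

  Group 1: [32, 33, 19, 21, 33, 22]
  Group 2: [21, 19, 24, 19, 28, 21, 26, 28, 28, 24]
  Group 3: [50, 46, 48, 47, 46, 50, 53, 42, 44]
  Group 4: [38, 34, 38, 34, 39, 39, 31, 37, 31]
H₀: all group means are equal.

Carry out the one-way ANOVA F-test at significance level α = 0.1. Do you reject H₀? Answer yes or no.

reject H₀: yes

Group means [26.67, 23.80, 47.33, 35.67], grand mean 33.676
SSB = Σnᵢ(x̄ᵢ−x̄)² = 2984.508; SSW = ΣΣ(x−x̄ᵢ)² = 514.933
MSB = 2984.508/3 = 994.8359; MSW = 514.933/30 = 17.1644
F = MSB/MSW = 57.9591
df = (3, 30)
p-value (upper-tail) = 0.00000
At α=0.1: p < α → reject H₀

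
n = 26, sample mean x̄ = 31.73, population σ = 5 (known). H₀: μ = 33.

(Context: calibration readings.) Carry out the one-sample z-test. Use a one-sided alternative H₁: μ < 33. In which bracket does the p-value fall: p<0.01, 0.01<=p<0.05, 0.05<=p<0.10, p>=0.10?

SE = σ/√n = 5/√26 = 0.9806
z = (x̄−μ₀)/SE = (31.73−33)/0.9806 = -1.2952
p-value (one-sided, H₁ less) = 0.09763
→ bracket: 0.05<=p<0.10

p-value bracket: 0.05<=p<0.10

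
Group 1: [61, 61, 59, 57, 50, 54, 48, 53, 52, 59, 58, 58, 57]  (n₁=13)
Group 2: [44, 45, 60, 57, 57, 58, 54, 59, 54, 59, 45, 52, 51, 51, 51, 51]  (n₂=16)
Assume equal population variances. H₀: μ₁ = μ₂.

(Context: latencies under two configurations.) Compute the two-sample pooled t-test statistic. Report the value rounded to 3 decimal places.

x̄₁=55.923, s₁=4.153, n₁=13
x̄₂=53.000, s₂=5.203, n₂=16
s_p² = [12·4.153² + 15·5.203²]/27 = 22.7009
SE = √(s_p²·(1/13+1/16)) = 1.7791
t = (55.923−53.000)/1.7791 = 1.6431
df = 27

test statistic = 1.643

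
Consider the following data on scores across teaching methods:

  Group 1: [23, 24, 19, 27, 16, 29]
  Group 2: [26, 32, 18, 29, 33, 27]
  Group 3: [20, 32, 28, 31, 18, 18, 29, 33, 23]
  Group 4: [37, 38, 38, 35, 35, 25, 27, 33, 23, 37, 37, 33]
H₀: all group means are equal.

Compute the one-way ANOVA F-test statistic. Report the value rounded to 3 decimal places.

Group means [23.00, 27.50, 25.78, 33.17], grand mean 28.273
SSB = Σnᵢ(x̄ᵢ−x̄)² = 513.823; SSW = ΣΣ(x−x̄ᵢ)² = 864.722
MSB = 513.823/3 = 171.2744; MSW = 864.722/29 = 29.8180
F = MSB/MSW = 5.7440
df = (3, 29)

test statistic = 5.744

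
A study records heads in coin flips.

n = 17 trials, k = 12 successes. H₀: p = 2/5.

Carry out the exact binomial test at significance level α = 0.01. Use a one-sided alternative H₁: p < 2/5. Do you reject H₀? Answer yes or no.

Exact binomial: n=17, k=12, p₀=2/5=0.4000
P(X≤12) from Σ C(n,i)·p₀^i·(1−p₀)^(n−i)
p-value (one-sided, H₁ less) = 0.99748
At α=0.01: p ≥ α → fail to reject H₀

reject H₀: no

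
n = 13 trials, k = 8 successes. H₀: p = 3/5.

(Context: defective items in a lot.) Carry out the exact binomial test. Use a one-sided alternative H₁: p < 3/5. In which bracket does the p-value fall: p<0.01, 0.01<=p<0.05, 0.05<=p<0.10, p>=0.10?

Exact binomial: n=13, k=8, p₀=3/5=0.6000
P(X≤8) from Σ C(n,i)·p₀^i·(1−p₀)^(n−i)
p-value (one-sided, H₁ less) = 0.64696
→ bracket: p>=0.10

p-value bracket: p>=0.10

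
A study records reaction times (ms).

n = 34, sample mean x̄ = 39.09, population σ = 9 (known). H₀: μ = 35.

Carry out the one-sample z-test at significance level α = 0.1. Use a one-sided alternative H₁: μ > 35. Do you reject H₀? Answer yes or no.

reject H₀: yes

SE = σ/√n = 9/√34 = 1.5435
z = (x̄−μ₀)/SE = (39.09−35)/1.5435 = 2.6498
p-value (one-sided, H₁ greater) = 0.00403
At α=0.1: p < α → reject H₀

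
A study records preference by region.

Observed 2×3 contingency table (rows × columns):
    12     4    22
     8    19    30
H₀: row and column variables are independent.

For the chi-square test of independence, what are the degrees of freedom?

degrees of freedom = 2

df = (r−1)(c−1) = (2−1)·(3−1) = 2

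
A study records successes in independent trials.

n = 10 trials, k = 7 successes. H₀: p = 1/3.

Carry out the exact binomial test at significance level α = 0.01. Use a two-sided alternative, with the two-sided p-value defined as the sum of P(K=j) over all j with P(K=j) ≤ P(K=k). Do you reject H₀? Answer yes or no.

reject H₀: no

Exact binomial: n=10, k=7, p₀=1/3=0.3333
P(X=j) = C(n,j)·p₀^j·(1−p₀)^(n−j); p = Σ P(X=j) over j with P(X=j) ≤ P(X=7)
p-value (two-sided) = 0.01966
At α=0.01: p ≥ α → fail to reject H₀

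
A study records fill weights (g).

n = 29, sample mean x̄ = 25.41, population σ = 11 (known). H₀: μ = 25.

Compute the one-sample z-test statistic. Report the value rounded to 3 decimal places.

SE = σ/√n = 11/√29 = 2.0426
z = (x̄−μ₀)/SE = (25.41−25)/2.0426 = 0.2007

test statistic = 0.201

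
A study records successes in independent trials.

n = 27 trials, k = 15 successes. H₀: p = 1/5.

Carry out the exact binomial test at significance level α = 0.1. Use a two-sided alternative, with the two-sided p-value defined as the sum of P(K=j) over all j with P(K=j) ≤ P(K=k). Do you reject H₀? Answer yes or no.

reject H₀: yes

Exact binomial: n=27, k=15, p₀=1/5=0.2000
P(X=j) = C(n,j)·p₀^j·(1−p₀)^(n−j); p = Σ P(X=j) over j with P(X=j) ≤ P(X=15)
p-value (two-sided) = 0.00005
At α=0.1: p < α → reject H₀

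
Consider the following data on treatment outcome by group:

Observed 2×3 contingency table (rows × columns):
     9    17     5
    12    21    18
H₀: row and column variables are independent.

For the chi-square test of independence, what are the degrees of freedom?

degrees of freedom = 2

df = (r−1)(c−1) = (2−1)·(3−1) = 2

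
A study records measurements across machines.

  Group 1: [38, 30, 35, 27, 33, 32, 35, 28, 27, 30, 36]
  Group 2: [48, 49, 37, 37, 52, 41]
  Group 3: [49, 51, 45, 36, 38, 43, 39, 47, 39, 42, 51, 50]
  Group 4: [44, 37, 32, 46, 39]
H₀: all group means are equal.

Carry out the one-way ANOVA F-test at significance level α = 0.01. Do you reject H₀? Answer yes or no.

Group means [31.91, 44.00, 44.17, 39.60], grand mean 39.500
SSB = Σnᵢ(x̄ᵢ−x̄)² = 1016.724; SSW = ΣΣ(x−x̄ᵢ)² = 805.776
MSB = 1016.724/3 = 338.9081; MSW = 805.776/30 = 26.8592
F = MSB/MSW = 12.6180
df = (3, 30)
p-value (upper-tail) = 0.00002
At α=0.01: p < α → reject H₀

reject H₀: yes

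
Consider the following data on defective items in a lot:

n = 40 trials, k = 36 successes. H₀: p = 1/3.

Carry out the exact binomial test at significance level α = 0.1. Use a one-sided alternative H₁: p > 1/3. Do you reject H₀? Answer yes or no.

reject H₀: yes

Exact binomial: n=40, k=36, p₀=1/3=0.3333
P(X≥36) from Σ C(n,i)·p₀^i·(1−p₀)^(n−i)
p-value (one-sided, H₁ greater) = 0.00000
At α=0.1: p < α → reject H₀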